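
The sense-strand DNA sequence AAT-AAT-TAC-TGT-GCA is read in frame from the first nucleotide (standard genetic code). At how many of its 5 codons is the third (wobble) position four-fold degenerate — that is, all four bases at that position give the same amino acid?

1

Codon 1 AAT (Asn): third position 2-fold.
Codon 2 AAT (Asn): third position 2-fold.
Codon 3 TAC (Tyr): third position 2-fold.
Codon 4 TGT (Cys): third position 2-fold.
Codon 5 GCA (Ala): third position 4-fold.
Four-fold degenerate third positions: 1.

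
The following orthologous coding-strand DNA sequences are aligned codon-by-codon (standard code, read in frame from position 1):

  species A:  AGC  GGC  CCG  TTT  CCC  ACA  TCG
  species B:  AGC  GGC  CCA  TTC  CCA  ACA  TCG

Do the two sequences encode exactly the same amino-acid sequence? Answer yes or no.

yes

Codon 1: AGC Ser / AGC Ser — identical.
Codon 2: GGC Gly / GGC Gly — identical.
Codon 3: CCG Pro / CCA Pro — synonymous.
Codon 4: TTT Phe / TTC Phe — synonymous.
Codon 5: CCC Pro / CCA Pro — synonymous.
Codon 6: ACA Thr / ACA Thr — identical.
Codon 7: TCG Ser / TCG Ser — identical.
Nonsynonymous differences: 0 → same protein.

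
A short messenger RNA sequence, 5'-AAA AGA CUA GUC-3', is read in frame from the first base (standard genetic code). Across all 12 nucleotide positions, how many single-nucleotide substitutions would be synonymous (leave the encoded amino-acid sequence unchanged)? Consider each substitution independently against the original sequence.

10

Codon 1 (AAA, Lys): 1 synonymous substitution.
Codon 2 (AGA, Arg): 2 synonymous substitutions.
Codon 3 (CUA, Leu): 4 synonymous substitutions.
Codon 4 (GUC, Val): 3 synonymous substitutions.
Total: 1 + 2 + 4 + 3 = 10.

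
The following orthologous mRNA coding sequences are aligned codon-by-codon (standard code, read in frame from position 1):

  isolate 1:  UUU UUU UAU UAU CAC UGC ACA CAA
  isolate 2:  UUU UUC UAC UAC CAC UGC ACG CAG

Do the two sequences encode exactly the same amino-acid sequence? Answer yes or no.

yes

Codon 1: UUU Phe / UUU Phe — identical.
Codon 2: UUU Phe / UUC Phe — synonymous.
Codon 3: UAU Tyr / UAC Tyr — synonymous.
Codon 4: UAU Tyr / UAC Tyr — synonymous.
Codon 5: CAC His / CAC His — identical.
Codon 6: UGC Cys / UGC Cys — identical.
Codon 7: ACA Thr / ACG Thr — synonymous.
Codon 8: CAA Gln / CAG Gln — synonymous.
Nonsynonymous differences: 0 → same protein.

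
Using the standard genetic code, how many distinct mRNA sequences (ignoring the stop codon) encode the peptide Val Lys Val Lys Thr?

256

Val: 4 codons.
Lys: 2 codons.
Val: 4 codons.
Lys: 2 codons.
Thr: 4 codons.
4 × 2 × 4 × 2 × 4 = 256.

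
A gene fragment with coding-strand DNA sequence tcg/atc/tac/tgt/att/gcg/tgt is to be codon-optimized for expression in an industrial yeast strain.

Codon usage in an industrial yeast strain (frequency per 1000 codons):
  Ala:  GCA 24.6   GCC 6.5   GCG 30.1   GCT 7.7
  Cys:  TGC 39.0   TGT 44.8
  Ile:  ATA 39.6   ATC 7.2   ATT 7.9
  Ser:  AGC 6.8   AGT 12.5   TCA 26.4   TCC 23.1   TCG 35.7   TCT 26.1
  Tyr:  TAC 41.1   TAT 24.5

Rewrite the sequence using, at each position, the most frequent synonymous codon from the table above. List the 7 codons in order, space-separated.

Codon 1 (Ser): best is TCG at 35.7.
Codon 2 (Ile): best is ATA at 39.6.
Codon 3 (Tyr): best is TAC at 41.1.
Codon 4 (Cys): best is TGT at 44.8.
Codon 5 (Ile): best is ATA at 39.6.
Codon 6 (Ala): best is GCG at 30.1.
Codon 7 (Cys): best is TGT at 44.8.

TCG ATA TAC TGT ATA GCG TGT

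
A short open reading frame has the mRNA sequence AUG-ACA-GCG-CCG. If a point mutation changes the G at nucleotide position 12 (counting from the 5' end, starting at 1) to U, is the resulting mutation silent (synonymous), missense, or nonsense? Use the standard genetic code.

Position 12 falls in codon 4: CCG → Pro.
After the substitution the codon is CCU → Pro.
Both encode Pro, so the change is synonymous.

silent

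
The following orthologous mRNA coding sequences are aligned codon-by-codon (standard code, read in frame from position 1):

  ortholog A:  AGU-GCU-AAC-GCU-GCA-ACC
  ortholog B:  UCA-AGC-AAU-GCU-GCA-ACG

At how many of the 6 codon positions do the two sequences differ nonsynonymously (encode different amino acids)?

1

Codon 1: AGU Ser / UCA Ser — synonymous.
Codon 2: GCU Ala / AGC Ser — nonsynonymous.
Codon 3: AAC Asn / AAU Asn — synonymous.
Codon 4: GCU Ala / GCU Ala — identical.
Codon 5: GCA Ala / GCA Ala — identical.
Codon 6: ACC Thr / ACG Thr — synonymous.
Nonsynonymous differences: 1.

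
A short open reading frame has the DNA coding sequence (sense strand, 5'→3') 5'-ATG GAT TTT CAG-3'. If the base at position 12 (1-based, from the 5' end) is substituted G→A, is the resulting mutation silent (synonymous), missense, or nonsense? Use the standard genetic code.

Position 12 falls in codon 4: CAG → Gln.
After the substitution the codon is CAA → Gln.
Both encode Gln, so the change is synonymous.

silent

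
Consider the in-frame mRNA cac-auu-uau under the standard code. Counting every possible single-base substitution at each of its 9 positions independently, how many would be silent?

4

Codon 1 (CAC, His): 1 synonymous substitution.
Codon 2 (AUU, Ile): 2 synonymous substitutions.
Codon 3 (UAU, Tyr): 1 synonymous substitution.
Total: 1 + 2 + 1 = 4.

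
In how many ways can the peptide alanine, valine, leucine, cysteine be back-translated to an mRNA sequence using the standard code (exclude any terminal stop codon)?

Ala: 4 codons.
Val: 4 codons.
Leu: 6 codons.
Cys: 2 codons.
4 × 4 × 6 × 2 = 192.

192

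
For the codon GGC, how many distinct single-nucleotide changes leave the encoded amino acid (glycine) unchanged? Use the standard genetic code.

Position 1: none → 0 synonymous.
Position 2: none → 0 synonymous.
Position 3: GGU, GGA, GGG → 3 synonymous.
Total: 0 + 0 + 3 = 3.

3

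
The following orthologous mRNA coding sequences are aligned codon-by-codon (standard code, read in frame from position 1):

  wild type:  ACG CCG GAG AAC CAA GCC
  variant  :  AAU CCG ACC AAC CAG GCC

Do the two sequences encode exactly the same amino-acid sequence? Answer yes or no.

Codon 1: ACG Thr / AAU Asn — nonsynonymous.
Codon 2: CCG Pro / CCG Pro — identical.
Codon 3: GAG Glu / ACC Thr — nonsynonymous.
Codon 4: AAC Asn / AAC Asn — identical.
Codon 5: CAA Gln / CAG Gln — synonymous.
Codon 6: GCC Ala / GCC Ala — identical.
Nonsynonymous differences: 2 → different protein.

no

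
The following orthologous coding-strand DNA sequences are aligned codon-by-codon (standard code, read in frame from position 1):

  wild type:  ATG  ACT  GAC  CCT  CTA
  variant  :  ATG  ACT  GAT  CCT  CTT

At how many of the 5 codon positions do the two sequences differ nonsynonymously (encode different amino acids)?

0

Codon 1: ATG Met / ATG Met — identical.
Codon 2: ACT Thr / ACT Thr — identical.
Codon 3: GAC Asp / GAT Asp — synonymous.
Codon 4: CCT Pro / CCT Pro — identical.
Codon 5: CTA Leu / CTT Leu — synonymous.
Nonsynonymous differences: 0.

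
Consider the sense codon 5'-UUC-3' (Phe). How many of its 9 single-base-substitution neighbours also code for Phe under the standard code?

1

Position 1: none → 0 synonymous.
Position 2: none → 0 synonymous.
Position 3: UUU → 1 synonymous.
Total: 0 + 0 + 1 = 1.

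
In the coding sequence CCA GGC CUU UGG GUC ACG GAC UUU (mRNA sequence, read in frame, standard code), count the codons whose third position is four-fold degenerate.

5

Codon 1 CCA (Pro): third position 4-fold.
Codon 2 GGC (Gly): third position 4-fold.
Codon 3 CUU (Leu): third position 4-fold.
Codon 4 UGG (Trp): third position 1-fold.
Codon 5 GUC (Val): third position 4-fold.
Codon 6 ACG (Thr): third position 4-fold.
Codon 7 GAC (Asp): third position 2-fold.
Codon 8 UUU (Phe): third position 2-fold.
Four-fold degenerate third positions: 5.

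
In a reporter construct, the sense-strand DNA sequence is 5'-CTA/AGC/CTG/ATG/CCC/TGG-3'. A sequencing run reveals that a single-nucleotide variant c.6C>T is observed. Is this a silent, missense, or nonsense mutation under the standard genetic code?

silent

Position 6 falls in codon 2: AGC → Ser.
After the substitution the codon is AGT → Ser.
Both encode Ser, so the change is synonymous.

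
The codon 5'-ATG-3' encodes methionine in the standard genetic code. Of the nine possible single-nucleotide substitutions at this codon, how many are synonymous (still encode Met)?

Position 1: none → 0 synonymous.
Position 2: none → 0 synonymous.
Position 3: none → 0 synonymous.
Total: 0 + 0 + 0 = 0.

0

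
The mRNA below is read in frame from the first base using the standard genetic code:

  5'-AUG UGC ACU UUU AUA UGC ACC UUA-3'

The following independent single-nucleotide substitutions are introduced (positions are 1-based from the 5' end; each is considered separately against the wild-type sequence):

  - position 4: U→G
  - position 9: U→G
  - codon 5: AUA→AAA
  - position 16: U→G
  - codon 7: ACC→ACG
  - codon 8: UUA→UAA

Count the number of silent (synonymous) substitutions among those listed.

Codon 2: UGC (Cys) → GGC (Gly) — missense.
Codon 3: ACU (Thr) → ACG (Thr) — synonymous.
Codon 5: AUA (Ile) → AAA (Lys) — missense.
Codon 6: UGC (Cys) → GGC (Gly) — missense.
Codon 7: ACC (Thr) → ACG (Thr) — synonymous.
Codon 8: UUA (Leu) → UAA (Stop) — nonsense.
Synonymous: 2 of 6.

2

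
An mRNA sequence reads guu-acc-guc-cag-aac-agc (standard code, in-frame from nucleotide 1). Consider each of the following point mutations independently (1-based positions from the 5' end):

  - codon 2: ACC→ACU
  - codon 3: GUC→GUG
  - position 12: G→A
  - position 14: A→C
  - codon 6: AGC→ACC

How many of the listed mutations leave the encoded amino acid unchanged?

3

Codon 2: ACC (Thr) → ACU (Thr) — synonymous.
Codon 3: GUC (Val) → GUG (Val) — synonymous.
Codon 4: CAG (Gln) → CAA (Gln) — synonymous.
Codon 5: AAC (Asn) → ACC (Thr) — missense.
Codon 6: AGC (Ser) → ACC (Thr) — missense.
Synonymous: 3 of 5.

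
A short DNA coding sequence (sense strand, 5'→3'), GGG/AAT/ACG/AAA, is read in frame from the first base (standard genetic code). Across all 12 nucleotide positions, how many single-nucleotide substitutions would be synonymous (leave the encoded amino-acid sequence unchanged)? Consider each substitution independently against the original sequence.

Codon 1 (GGG, Gly): 3 synonymous substitutions.
Codon 2 (AAT, Asn): 1 synonymous substitution.
Codon 3 (ACG, Thr): 3 synonymous substitutions.
Codon 4 (AAA, Lys): 1 synonymous substitution.
Total: 3 + 1 + 3 + 1 = 8.

8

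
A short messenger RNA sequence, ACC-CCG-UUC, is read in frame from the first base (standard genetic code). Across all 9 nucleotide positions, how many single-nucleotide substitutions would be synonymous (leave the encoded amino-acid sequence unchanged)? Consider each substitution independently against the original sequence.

7

Codon 1 (ACC, Thr): 3 synonymous substitutions.
Codon 2 (CCG, Pro): 3 synonymous substitutions.
Codon 3 (UUC, Phe): 1 synonymous substitution.
Total: 3 + 3 + 1 = 7.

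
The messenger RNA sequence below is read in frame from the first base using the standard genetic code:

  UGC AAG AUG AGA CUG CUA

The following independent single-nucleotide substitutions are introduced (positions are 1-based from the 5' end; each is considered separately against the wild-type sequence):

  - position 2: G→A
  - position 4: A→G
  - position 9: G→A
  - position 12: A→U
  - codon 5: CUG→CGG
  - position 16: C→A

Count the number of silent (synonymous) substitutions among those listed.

Codon 1: UGC (Cys) → UAC (Tyr) — missense.
Codon 2: AAG (Lys) → GAG (Glu) — missense.
Codon 3: AUG (Met) → AUA (Ile) — missense.
Codon 4: AGA (Arg) → AGU (Ser) — missense.
Codon 5: CUG (Leu) → CGG (Arg) — missense.
Codon 6: CUA (Leu) → AUA (Ile) — missense.
Synonymous: 0 of 6.

0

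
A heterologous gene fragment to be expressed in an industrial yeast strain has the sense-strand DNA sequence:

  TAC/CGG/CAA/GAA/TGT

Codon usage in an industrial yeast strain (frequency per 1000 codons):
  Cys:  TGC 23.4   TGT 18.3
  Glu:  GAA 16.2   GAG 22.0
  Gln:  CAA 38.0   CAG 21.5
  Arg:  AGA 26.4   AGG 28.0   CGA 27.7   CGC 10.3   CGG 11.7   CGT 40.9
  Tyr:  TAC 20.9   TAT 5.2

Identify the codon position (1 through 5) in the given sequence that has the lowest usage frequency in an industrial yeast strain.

Codon 1 TAC (Tyr): 20.9 per 1000.
Codon 2 CGG (Arg): 11.7 per 1000.
Codon 3 CAA (Gln): 38.0 per 1000.
Codon 4 GAA (Glu): 16.2 per 1000.
Codon 5 TGT (Cys): 18.3 per 1000.
Lowest frequency is 11.7 at codon 2.

2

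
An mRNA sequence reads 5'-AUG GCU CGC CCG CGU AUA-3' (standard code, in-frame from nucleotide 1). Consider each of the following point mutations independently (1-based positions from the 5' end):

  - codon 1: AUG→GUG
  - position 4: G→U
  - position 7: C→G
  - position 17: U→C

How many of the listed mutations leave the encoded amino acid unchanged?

0

Codon 1: AUG (Met) → GUG (Val) — missense.
Codon 2: GCU (Ala) → UCU (Ser) — missense.
Codon 3: CGC (Arg) → GGC (Gly) — missense.
Codon 6: AUA (Ile) → ACA (Thr) — missense.
Synonymous: 0 of 4.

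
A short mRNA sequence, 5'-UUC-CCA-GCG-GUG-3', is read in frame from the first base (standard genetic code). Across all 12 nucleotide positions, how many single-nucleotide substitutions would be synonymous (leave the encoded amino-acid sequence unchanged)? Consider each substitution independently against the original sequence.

Codon 1 (UUC, Phe): 1 synonymous substitution.
Codon 2 (CCA, Pro): 3 synonymous substitutions.
Codon 3 (GCG, Ala): 3 synonymous substitutions.
Codon 4 (GUG, Val): 3 synonymous substitutions.
Total: 1 + 3 + 3 + 3 = 10.

10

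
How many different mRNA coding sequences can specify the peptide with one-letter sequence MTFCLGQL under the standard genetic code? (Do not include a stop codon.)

4608

Met: 1 codon.
Thr: 4 codons.
Phe: 2 codons.
Cys: 2 codons.
Leu: 6 codons.
Gly: 4 codons.
Gln: 2 codons.
Leu: 6 codons.
1 × 4 × 2 × 2 × 6 × 4 × 2 × 6 = 4608.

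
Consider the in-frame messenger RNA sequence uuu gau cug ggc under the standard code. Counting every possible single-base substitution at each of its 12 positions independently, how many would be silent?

9

Codon 1 (UUU, Phe): 1 synonymous substitution.
Codon 2 (GAU, Asp): 1 synonymous substitution.
Codon 3 (CUG, Leu): 4 synonymous substitutions.
Codon 4 (GGC, Gly): 3 synonymous substitutions.
Total: 1 + 1 + 4 + 3 = 9.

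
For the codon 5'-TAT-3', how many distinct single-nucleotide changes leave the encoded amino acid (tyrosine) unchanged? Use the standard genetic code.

Position 1: none → 0 synonymous.
Position 2: none → 0 synonymous.
Position 3: TAC → 1 synonymous.
Total: 0 + 0 + 1 = 1.

1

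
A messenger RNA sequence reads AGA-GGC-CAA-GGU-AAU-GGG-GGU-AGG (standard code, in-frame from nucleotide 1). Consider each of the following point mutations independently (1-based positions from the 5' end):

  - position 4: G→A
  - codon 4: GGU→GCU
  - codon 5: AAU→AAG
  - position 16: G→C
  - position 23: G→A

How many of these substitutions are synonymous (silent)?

Codon 2: GGC (Gly) → AGC (Ser) — missense.
Codon 4: GGU (Gly) → GCU (Ala) — missense.
Codon 5: AAU (Asn) → AAG (Lys) — missense.
Codon 6: GGG (Gly) → CGG (Arg) — missense.
Codon 8: AGG (Arg) → AAG (Lys) — missense.
Synonymous: 0 of 5.

0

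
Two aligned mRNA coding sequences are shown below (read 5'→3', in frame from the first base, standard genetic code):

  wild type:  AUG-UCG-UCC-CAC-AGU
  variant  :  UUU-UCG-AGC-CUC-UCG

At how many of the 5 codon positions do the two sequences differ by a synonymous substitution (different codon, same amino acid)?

2

Codon 1: AUG Met / UUU Phe — nonsynonymous.
Codon 2: UCG Ser / UCG Ser — identical.
Codon 3: UCC Ser / AGC Ser — synonymous.
Codon 4: CAC His / CUC Leu — nonsynonymous.
Codon 5: AGU Ser / UCG Ser — synonymous.
Synonymous differences: 2.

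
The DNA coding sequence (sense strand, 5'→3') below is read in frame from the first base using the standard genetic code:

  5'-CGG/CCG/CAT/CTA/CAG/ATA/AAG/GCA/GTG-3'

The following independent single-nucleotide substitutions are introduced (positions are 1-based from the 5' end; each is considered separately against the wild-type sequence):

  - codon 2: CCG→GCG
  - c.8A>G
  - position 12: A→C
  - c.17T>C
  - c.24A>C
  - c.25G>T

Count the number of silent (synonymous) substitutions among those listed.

Codon 2: CCG (Pro) → GCG (Ala) — missense.
Codon 3: CAT (His) → CGT (Arg) — missense.
Codon 4: CTA (Leu) → CTC (Leu) — synonymous.
Codon 6: ATA (Ile) → ACA (Thr) — missense.
Codon 8: GCA (Ala) → GCC (Ala) — synonymous.
Codon 9: GTG (Val) → TTG (Leu) — missense.
Synonymous: 2 of 6.

2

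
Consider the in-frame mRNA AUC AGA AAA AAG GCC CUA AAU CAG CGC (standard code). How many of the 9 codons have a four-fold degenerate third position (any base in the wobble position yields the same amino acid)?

Codon 1 AUC (Ile): third position 3-fold.
Codon 2 AGA (Arg): third position 2-fold.
Codon 3 AAA (Lys): third position 2-fold.
Codon 4 AAG (Lys): third position 2-fold.
Codon 5 GCC (Ala): third position 4-fold.
Codon 6 CUA (Leu): third position 4-fold.
Codon 7 AAU (Asn): third position 2-fold.
Codon 8 CAG (Gln): third position 2-fold.
Codon 9 CGC (Arg): third position 4-fold.
Four-fold degenerate third positions: 3.

3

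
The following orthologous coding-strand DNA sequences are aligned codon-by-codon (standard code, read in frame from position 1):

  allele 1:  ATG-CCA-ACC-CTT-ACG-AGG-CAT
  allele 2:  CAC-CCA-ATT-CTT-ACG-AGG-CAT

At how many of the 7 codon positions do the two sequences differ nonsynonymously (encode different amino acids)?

2

Codon 1: ATG Met / CAC His — nonsynonymous.
Codon 2: CCA Pro / CCA Pro — identical.
Codon 3: ACC Thr / ATT Ile — nonsynonymous.
Codon 4: CTT Leu / CTT Leu — identical.
Codon 5: ACG Thr / ACG Thr — identical.
Codon 6: AGG Arg / AGG Arg — identical.
Codon 7: CAT His / CAT His — identical.
Nonsynonymous differences: 2.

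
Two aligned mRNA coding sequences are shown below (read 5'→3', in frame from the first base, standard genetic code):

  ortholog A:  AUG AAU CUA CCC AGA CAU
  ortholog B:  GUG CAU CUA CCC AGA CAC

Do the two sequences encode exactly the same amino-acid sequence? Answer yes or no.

Codon 1: AUG Met / GUG Val — nonsynonymous.
Codon 2: AAU Asn / CAU His — nonsynonymous.
Codon 3: CUA Leu / CUA Leu — identical.
Codon 4: CCC Pro / CCC Pro — identical.
Codon 5: AGA Arg / AGA Arg — identical.
Codon 6: CAU His / CAC His — synonymous.
Nonsynonymous differences: 2 → different protein.

no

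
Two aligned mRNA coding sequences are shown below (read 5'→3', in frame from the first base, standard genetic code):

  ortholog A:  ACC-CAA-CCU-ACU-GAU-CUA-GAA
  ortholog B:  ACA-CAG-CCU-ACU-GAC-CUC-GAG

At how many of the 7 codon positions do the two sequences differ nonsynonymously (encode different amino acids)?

Codon 1: ACC Thr / ACA Thr — synonymous.
Codon 2: CAA Gln / CAG Gln — synonymous.
Codon 3: CCU Pro / CCU Pro — identical.
Codon 4: ACU Thr / ACU Thr — identical.
Codon 5: GAU Asp / GAC Asp — synonymous.
Codon 6: CUA Leu / CUC Leu — synonymous.
Codon 7: GAA Glu / GAG Glu — synonymous.
Nonsynonymous differences: 0.

0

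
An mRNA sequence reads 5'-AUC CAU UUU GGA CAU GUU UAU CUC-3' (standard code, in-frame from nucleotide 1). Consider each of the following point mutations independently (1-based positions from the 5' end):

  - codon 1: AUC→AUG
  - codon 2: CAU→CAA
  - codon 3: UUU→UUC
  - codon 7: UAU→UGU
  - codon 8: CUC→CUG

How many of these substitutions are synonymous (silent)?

Codon 1: AUC (Ile) → AUG (Met) — missense.
Codon 2: CAU (His) → CAA (Gln) — missense.
Codon 3: UUU (Phe) → UUC (Phe) — synonymous.
Codon 7: UAU (Tyr) → UGU (Cys) — missense.
Codon 8: CUC (Leu) → CUG (Leu) — synonymous.
Synonymous: 2 of 5.

2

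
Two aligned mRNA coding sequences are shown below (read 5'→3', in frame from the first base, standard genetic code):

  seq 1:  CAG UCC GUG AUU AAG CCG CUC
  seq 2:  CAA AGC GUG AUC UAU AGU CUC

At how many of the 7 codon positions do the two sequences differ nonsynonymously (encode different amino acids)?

2

Codon 1: CAG Gln / CAA Gln — synonymous.
Codon 2: UCC Ser / AGC Ser — synonymous.
Codon 3: GUG Val / GUG Val — identical.
Codon 4: AUU Ile / AUC Ile — synonymous.
Codon 5: AAG Lys / UAU Tyr — nonsynonymous.
Codon 6: CCG Pro / AGU Ser — nonsynonymous.
Codon 7: CUC Leu / CUC Leu — identical.
Nonsynonymous differences: 2.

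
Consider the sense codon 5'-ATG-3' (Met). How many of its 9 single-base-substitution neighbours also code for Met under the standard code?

Position 1: none → 0 synonymous.
Position 2: none → 0 synonymous.
Position 3: none → 0 synonymous.
Total: 0 + 0 + 0 = 0.

0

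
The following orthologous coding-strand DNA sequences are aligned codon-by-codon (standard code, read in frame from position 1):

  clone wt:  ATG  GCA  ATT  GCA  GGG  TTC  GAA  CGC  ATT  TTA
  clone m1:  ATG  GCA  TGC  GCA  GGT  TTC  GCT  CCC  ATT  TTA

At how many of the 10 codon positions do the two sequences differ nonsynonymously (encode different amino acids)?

3

Codon 1: ATG Met / ATG Met — identical.
Codon 2: GCA Ala / GCA Ala — identical.
Codon 3: ATT Ile / TGC Cys — nonsynonymous.
Codon 4: GCA Ala / GCA Ala — identical.
Codon 5: GGG Gly / GGT Gly — synonymous.
Codon 6: TTC Phe / TTC Phe — identical.
Codon 7: GAA Glu / GCT Ala — nonsynonymous.
Codon 8: CGC Arg / CCC Pro — nonsynonymous.
Codon 9: ATT Ile / ATT Ile — identical.
Codon 10: TTA Leu / TTA Leu — identical.
Nonsynonymous differences: 3.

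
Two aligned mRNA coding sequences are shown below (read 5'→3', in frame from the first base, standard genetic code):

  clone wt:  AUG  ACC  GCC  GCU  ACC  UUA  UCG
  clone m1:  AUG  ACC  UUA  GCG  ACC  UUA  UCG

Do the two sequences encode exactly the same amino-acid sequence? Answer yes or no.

Codon 1: AUG Met / AUG Met — identical.
Codon 2: ACC Thr / ACC Thr — identical.
Codon 3: GCC Ala / UUA Leu — nonsynonymous.
Codon 4: GCU Ala / GCG Ala — synonymous.
Codon 5: ACC Thr / ACC Thr — identical.
Codon 6: UUA Leu / UUA Leu — identical.
Codon 7: UCG Ser / UCG Ser — identical.
Nonsynonymous differences: 1 → different protein.

no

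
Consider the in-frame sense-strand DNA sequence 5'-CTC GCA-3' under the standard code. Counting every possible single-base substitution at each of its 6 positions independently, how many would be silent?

6

Codon 1 (CTC, Leu): 3 synonymous substitutions.
Codon 2 (GCA, Ala): 3 synonymous substitutions.
Total: 3 + 3 = 6.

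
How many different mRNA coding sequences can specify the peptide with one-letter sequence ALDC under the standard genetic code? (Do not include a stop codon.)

96

Ala: 4 codons.
Leu: 6 codons.
Asp: 2 codons.
Cys: 2 codons.
4 × 6 × 2 × 2 = 96.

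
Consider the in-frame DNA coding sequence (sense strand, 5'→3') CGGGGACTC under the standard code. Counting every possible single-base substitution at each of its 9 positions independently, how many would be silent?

10

Codon 1 (CGG, Arg): 4 synonymous substitutions.
Codon 2 (GGA, Gly): 3 synonymous substitutions.
Codon 3 (CTC, Leu): 3 synonymous substitutions.
Total: 4 + 3 + 3 = 10.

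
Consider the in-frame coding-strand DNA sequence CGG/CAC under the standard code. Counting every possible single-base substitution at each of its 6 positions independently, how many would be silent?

5

Codon 1 (CGG, Arg): 4 synonymous substitutions.
Codon 2 (CAC, His): 1 synonymous substitution.
Total: 4 + 1 = 5.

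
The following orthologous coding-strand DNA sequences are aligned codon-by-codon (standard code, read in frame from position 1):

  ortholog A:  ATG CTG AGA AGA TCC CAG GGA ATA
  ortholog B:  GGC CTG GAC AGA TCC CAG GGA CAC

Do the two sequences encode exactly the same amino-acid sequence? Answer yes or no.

no

Codon 1: ATG Met / GGC Gly — nonsynonymous.
Codon 2: CTG Leu / CTG Leu — identical.
Codon 3: AGA Arg / GAC Asp — nonsynonymous.
Codon 4: AGA Arg / AGA Arg — identical.
Codon 5: TCC Ser / TCC Ser — identical.
Codon 6: CAG Gln / CAG Gln — identical.
Codon 7: GGA Gly / GGA Gly — identical.
Codon 8: ATA Ile / CAC His — nonsynonymous.
Nonsynonymous differences: 3 → different protein.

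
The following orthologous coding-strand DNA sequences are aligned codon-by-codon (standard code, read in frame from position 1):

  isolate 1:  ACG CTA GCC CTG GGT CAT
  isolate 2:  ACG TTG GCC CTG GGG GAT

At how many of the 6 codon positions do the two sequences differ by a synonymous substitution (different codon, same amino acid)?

Codon 1: ACG Thr / ACG Thr — identical.
Codon 2: CTA Leu / TTG Leu — synonymous.
Codon 3: GCC Ala / GCC Ala — identical.
Codon 4: CTG Leu / CTG Leu — identical.
Codon 5: GGT Gly / GGG Gly — synonymous.
Codon 6: CAT His / GAT Asp — nonsynonymous.
Synonymous differences: 2.

2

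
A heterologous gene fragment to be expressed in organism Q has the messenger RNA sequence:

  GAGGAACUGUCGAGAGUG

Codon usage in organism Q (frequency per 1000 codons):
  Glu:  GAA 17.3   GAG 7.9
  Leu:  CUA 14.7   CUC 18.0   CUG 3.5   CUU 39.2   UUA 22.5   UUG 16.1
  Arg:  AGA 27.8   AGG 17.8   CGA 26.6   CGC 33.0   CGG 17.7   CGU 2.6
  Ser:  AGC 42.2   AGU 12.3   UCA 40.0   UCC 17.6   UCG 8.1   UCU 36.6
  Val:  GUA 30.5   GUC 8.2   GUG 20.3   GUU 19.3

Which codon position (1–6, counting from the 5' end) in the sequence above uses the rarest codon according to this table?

Codon 1 GAG (Glu): 7.9 per 1000.
Codon 2 GAA (Glu): 17.3 per 1000.
Codon 3 CUG (Leu): 3.5 per 1000.
Codon 4 UCG (Ser): 8.1 per 1000.
Codon 5 AGA (Arg): 27.8 per 1000.
Codon 6 GUG (Val): 20.3 per 1000.
Lowest frequency is 3.5 at codon 3.

3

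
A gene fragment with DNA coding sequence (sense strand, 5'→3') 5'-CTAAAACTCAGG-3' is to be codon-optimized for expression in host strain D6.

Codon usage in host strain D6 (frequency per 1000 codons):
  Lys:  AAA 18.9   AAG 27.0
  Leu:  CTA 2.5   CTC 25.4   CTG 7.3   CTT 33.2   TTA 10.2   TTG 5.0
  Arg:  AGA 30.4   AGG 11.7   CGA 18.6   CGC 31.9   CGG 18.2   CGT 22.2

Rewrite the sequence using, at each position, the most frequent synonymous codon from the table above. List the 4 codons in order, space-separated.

Codon 1 (Leu): best is CTT at 33.2.
Codon 2 (Lys): best is AAG at 27.0.
Codon 3 (Leu): best is CTT at 33.2.
Codon 4 (Arg): best is CGC at 31.9.

CTT AAG CTT CGC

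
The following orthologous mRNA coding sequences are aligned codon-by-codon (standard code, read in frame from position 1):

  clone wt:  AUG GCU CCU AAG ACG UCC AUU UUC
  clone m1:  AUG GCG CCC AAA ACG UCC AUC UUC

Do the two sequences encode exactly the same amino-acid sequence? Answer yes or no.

Codon 1: AUG Met / AUG Met — identical.
Codon 2: GCU Ala / GCG Ala — synonymous.
Codon 3: CCU Pro / CCC Pro — synonymous.
Codon 4: AAG Lys / AAA Lys — synonymous.
Codon 5: ACG Thr / ACG Thr — identical.
Codon 6: UCC Ser / UCC Ser — identical.
Codon 7: AUU Ile / AUC Ile — synonymous.
Codon 8: UUC Phe / UUC Phe — identical.
Nonsynonymous differences: 0 → same protein.

yes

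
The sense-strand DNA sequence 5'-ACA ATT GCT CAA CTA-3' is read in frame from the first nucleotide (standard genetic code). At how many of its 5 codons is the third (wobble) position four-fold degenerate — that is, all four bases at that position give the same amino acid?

Codon 1 ACA (Thr): third position 4-fold.
Codon 2 ATT (Ile): third position 3-fold.
Codon 3 GCT (Ala): third position 4-fold.
Codon 4 CAA (Gln): third position 2-fold.
Codon 5 CTA (Leu): third position 4-fold.
Four-fold degenerate third positions: 3.

3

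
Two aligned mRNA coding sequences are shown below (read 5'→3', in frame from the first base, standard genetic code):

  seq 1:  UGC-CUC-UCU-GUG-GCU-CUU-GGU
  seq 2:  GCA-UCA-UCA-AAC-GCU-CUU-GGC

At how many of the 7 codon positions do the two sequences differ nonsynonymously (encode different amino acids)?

3

Codon 1: UGC Cys / GCA Ala — nonsynonymous.
Codon 2: CUC Leu / UCA Ser — nonsynonymous.
Codon 3: UCU Ser / UCA Ser — synonymous.
Codon 4: GUG Val / AAC Asn — nonsynonymous.
Codon 5: GCU Ala / GCU Ala — identical.
Codon 6: CUU Leu / CUU Leu — identical.
Codon 7: GGU Gly / GGC Gly — synonymous.
Nonsynonymous differences: 3.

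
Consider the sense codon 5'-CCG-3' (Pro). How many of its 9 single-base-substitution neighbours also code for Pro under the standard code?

Position 1: none → 0 synonymous.
Position 2: none → 0 synonymous.
Position 3: CCU, CCC, CCA → 3 synonymous.
Total: 0 + 0 + 3 = 3.

3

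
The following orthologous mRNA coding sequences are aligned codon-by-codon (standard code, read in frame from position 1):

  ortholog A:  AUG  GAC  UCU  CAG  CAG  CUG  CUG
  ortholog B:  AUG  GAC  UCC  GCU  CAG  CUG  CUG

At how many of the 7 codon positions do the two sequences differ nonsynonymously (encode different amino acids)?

1

Codon 1: AUG Met / AUG Met — identical.
Codon 2: GAC Asp / GAC Asp — identical.
Codon 3: UCU Ser / UCC Ser — synonymous.
Codon 4: CAG Gln / GCU Ala — nonsynonymous.
Codon 5: CAG Gln / CAG Gln — identical.
Codon 6: CUG Leu / CUG Leu — identical.
Codon 7: CUG Leu / CUG Leu — identical.
Nonsynonymous differences: 1.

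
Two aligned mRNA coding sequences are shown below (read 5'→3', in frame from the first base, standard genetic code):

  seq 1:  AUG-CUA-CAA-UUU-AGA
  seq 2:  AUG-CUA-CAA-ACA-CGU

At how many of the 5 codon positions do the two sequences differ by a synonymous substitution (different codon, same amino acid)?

Codon 1: AUG Met / AUG Met — identical.
Codon 2: CUA Leu / CUA Leu — identical.
Codon 3: CAA Gln / CAA Gln — identical.
Codon 4: UUU Phe / ACA Thr — nonsynonymous.
Codon 5: AGA Arg / CGU Arg — synonymous.
Synonymous differences: 1.

1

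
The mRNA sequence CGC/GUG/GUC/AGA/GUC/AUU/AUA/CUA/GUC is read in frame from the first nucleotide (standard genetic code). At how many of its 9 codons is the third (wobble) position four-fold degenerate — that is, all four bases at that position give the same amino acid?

6

Codon 1 CGC (Arg): third position 4-fold.
Codon 2 GUG (Val): third position 4-fold.
Codon 3 GUC (Val): third position 4-fold.
Codon 4 AGA (Arg): third position 2-fold.
Codon 5 GUC (Val): third position 4-fold.
Codon 6 AUU (Ile): third position 3-fold.
Codon 7 AUA (Ile): third position 3-fold.
Codon 8 CUA (Leu): third position 4-fold.
Codon 9 GUC (Val): third position 4-fold.
Four-fold degenerate third positions: 6.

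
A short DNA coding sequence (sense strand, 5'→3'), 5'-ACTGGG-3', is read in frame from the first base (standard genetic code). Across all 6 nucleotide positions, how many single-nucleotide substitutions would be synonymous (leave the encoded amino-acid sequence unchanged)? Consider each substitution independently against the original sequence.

Codon 1 (ACT, Thr): 3 synonymous substitutions.
Codon 2 (GGG, Gly): 3 synonymous substitutions.
Total: 3 + 3 = 6.

6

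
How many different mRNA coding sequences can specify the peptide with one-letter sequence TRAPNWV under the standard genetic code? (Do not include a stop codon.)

Thr: 4 codons.
Arg: 6 codons.
Ala: 4 codons.
Pro: 4 codons.
Asn: 2 codons.
Trp: 1 codon.
Val: 4 codons.
4 × 6 × 4 × 4 × 2 × 1 × 4 = 3072.

3072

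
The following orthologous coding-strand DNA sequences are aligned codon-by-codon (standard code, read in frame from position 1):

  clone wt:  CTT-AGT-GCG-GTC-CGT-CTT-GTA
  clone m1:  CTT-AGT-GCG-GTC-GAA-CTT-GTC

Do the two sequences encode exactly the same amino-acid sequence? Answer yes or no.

no

Codon 1: CTT Leu / CTT Leu — identical.
Codon 2: AGT Ser / AGT Ser — identical.
Codon 3: GCG Ala / GCG Ala — identical.
Codon 4: GTC Val / GTC Val — identical.
Codon 5: CGT Arg / GAA Glu — nonsynonymous.
Codon 6: CTT Leu / CTT Leu — identical.
Codon 7: GTA Val / GTC Val — synonymous.
Nonsynonymous differences: 1 → different protein.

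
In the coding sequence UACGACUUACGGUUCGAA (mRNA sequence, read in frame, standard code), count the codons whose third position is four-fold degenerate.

1

Codon 1 UAC (Tyr): third position 2-fold.
Codon 2 GAC (Asp): third position 2-fold.
Codon 3 UUA (Leu): third position 2-fold.
Codon 4 CGG (Arg): third position 4-fold.
Codon 5 UUC (Phe): third position 2-fold.
Codon 6 GAA (Glu): third position 2-fold.
Four-fold degenerate third positions: 1.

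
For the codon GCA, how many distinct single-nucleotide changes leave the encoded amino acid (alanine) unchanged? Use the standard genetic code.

Position 1: none → 0 synonymous.
Position 2: none → 0 synonymous.
Position 3: GCU, GCC, GCG → 3 synonymous.
Total: 0 + 0 + 3 = 3.

3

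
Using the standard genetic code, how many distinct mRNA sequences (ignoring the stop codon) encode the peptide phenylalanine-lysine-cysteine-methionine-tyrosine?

16

Phe: 2 codons.
Lys: 2 codons.
Cys: 2 codons.
Met: 1 codon.
Tyr: 2 codons.
2 × 2 × 2 × 1 × 2 = 16.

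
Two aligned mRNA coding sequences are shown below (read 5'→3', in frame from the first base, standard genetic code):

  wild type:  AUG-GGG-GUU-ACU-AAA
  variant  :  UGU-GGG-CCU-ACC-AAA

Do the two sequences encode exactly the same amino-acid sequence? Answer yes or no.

no

Codon 1: AUG Met / UGU Cys — nonsynonymous.
Codon 2: GGG Gly / GGG Gly — identical.
Codon 3: GUU Val / CCU Pro — nonsynonymous.
Codon 4: ACU Thr / ACC Thr — synonymous.
Codon 5: AAA Lys / AAA Lys — identical.
Nonsynonymous differences: 2 → different protein.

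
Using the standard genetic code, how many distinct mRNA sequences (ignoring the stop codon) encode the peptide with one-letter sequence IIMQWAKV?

Ile: 3 codons.
Ile: 3 codons.
Met: 1 codon.
Gln: 2 codons.
Trp: 1 codon.
Ala: 4 codons.
Lys: 2 codons.
Val: 4 codons.
3 × 3 × 1 × 2 × 1 × 4 × 2 × 4 = 576.

576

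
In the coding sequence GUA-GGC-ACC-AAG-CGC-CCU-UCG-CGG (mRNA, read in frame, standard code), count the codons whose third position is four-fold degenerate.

Codon 1 GUA (Val): third position 4-fold.
Codon 2 GGC (Gly): third position 4-fold.
Codon 3 ACC (Thr): third position 4-fold.
Codon 4 AAG (Lys): third position 2-fold.
Codon 5 CGC (Arg): third position 4-fold.
Codon 6 CCU (Pro): third position 4-fold.
Codon 7 UCG (Ser): third position 4-fold.
Codon 8 CGG (Arg): third position 4-fold.
Four-fold degenerate third positions: 7.

7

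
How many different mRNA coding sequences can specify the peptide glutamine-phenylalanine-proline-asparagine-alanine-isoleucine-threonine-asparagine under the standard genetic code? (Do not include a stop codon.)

3072

Gln: 2 codons.
Phe: 2 codons.
Pro: 4 codons.
Asn: 2 codons.
Ala: 4 codons.
Ile: 3 codons.
Thr: 4 codons.
Asn: 2 codons.
2 × 2 × 4 × 2 × 4 × 3 × 4 × 2 = 3072.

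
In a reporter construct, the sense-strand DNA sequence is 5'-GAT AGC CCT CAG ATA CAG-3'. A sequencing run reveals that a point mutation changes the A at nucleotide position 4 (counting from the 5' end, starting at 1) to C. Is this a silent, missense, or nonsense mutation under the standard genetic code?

missense

Position 4 falls in codon 2: AGC → Ser.
After the substitution the codon is CGC → Arg.
Ser ≠ Arg, so this is a missense mutation.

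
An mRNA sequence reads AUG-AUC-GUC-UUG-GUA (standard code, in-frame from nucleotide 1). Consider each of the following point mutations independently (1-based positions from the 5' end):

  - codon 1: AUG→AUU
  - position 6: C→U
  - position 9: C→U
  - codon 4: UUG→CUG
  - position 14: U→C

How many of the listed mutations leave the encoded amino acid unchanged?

3

Codon 1: AUG (Met) → AUU (Ile) — missense.
Codon 2: AUC (Ile) → AUU (Ile) — synonymous.
Codon 3: GUC (Val) → GUU (Val) — synonymous.
Codon 4: UUG (Leu) → CUG (Leu) — synonymous.
Codon 5: GUA (Val) → GCA (Ala) — missense.
Synonymous: 3 of 5.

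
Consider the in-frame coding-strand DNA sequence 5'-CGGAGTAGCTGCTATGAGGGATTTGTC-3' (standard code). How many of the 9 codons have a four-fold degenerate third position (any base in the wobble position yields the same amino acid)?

Codon 1 CGG (Arg): third position 4-fold.
Codon 2 AGT (Ser): third position 2-fold.
Codon 3 AGC (Ser): third position 2-fold.
Codon 4 TGC (Cys): third position 2-fold.
Codon 5 TAT (Tyr): third position 2-fold.
Codon 6 GAG (Glu): third position 2-fold.
Codon 7 GGA (Gly): third position 4-fold.
Codon 8 TTT (Phe): third position 2-fold.
Codon 9 GTC (Val): third position 4-fold.
Four-fold degenerate third positions: 3.

3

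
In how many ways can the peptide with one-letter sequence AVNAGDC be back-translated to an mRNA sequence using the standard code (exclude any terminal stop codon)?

Ala: 4 codons.
Val: 4 codons.
Asn: 2 codons.
Ala: 4 codons.
Gly: 4 codons.
Asp: 2 codons.
Cys: 2 codons.
4 × 4 × 2 × 4 × 4 × 2 × 2 = 2048.

2048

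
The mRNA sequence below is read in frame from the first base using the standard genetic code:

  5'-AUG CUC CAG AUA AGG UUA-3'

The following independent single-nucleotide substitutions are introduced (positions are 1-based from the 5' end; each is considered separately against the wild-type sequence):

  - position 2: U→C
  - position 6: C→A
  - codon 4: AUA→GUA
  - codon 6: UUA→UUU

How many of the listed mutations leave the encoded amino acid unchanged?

1

Codon 1: AUG (Met) → ACG (Thr) — missense.
Codon 2: CUC (Leu) → CUA (Leu) — synonymous.
Codon 4: AUA (Ile) → GUA (Val) — missense.
Codon 6: UUA (Leu) → UUU (Phe) — missense.
Synonymous: 1 of 4.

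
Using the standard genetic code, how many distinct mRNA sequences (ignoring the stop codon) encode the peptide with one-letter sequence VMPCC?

Val: 4 codons.
Met: 1 codon.
Pro: 4 codons.
Cys: 2 codons.
Cys: 2 codons.
4 × 1 × 4 × 2 × 2 = 64.

64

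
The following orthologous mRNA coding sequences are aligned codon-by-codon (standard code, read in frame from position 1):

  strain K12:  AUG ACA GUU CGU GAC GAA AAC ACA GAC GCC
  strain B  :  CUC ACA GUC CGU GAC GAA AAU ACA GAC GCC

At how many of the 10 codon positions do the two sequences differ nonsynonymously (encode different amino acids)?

1

Codon 1: AUG Met / CUC Leu — nonsynonymous.
Codon 2: ACA Thr / ACA Thr — identical.
Codon 3: GUU Val / GUC Val — synonymous.
Codon 4: CGU Arg / CGU Arg — identical.
Codon 5: GAC Asp / GAC Asp — identical.
Codon 6: GAA Glu / GAA Glu — identical.
Codon 7: AAC Asn / AAU Asn — synonymous.
Codon 8: ACA Thr / ACA Thr — identical.
Codon 9: GAC Asp / GAC Asp — identical.
Codon 10: GCC Ala / GCC Ala — identical.
Nonsynonymous differences: 1.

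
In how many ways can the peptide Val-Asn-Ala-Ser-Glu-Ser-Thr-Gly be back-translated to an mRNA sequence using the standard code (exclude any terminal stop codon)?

36864

Val: 4 codons.
Asn: 2 codons.
Ala: 4 codons.
Ser: 6 codons.
Glu: 2 codons.
Ser: 6 codons.
Thr: 4 codons.
Gly: 4 codons.
4 × 2 × 4 × 6 × 2 × 6 × 4 × 4 = 36864.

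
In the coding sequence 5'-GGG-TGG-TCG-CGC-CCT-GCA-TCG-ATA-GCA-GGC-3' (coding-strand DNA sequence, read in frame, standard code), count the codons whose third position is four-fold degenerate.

Codon 1 GGG (Gly): third position 4-fold.
Codon 2 TGG (Trp): third position 1-fold.
Codon 3 TCG (Ser): third position 4-fold.
Codon 4 CGC (Arg): third position 4-fold.
Codon 5 CCT (Pro): third position 4-fold.
Codon 6 GCA (Ala): third position 4-fold.
Codon 7 TCG (Ser): third position 4-fold.
Codon 8 ATA (Ile): third position 3-fold.
Codon 9 GCA (Ala): third position 4-fold.
Codon 10 GGC (Gly): third position 4-fold.
Four-fold degenerate third positions: 8.

8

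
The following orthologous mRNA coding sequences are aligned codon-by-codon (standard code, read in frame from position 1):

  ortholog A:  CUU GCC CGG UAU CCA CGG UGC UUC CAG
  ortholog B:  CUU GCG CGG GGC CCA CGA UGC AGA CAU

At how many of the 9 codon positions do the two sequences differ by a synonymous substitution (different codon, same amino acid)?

2

Codon 1: CUU Leu / CUU Leu — identical.
Codon 2: GCC Ala / GCG Ala — synonymous.
Codon 3: CGG Arg / CGG Arg — identical.
Codon 4: UAU Tyr / GGC Gly — nonsynonymous.
Codon 5: CCA Pro / CCA Pro — identical.
Codon 6: CGG Arg / CGA Arg — synonymous.
Codon 7: UGC Cys / UGC Cys — identical.
Codon 8: UUC Phe / AGA Arg — nonsynonymous.
Codon 9: CAG Gln / CAU His — nonsynonymous.
Synonymous differences: 2.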